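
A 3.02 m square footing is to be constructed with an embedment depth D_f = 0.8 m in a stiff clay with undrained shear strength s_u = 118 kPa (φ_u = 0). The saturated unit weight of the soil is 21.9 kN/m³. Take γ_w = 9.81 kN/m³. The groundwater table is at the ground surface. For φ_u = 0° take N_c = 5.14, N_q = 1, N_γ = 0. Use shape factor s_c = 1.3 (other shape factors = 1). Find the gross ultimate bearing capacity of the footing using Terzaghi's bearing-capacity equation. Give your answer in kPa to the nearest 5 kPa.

γ' = 21.9 − 9.81 = 12.09 kN/m³ (submerged throughout). q = 12.09 × 0.8 = 9.672 kPa.
c·N_c·s_c = 118 × 5.14 × 1.3 = 788.48 kPa
q·N_q = 9.672 × 1 = 9.672 kPa
q_ult = 788.48 + 9.672 = 798.15 kPa.

q_ult ≈ 800 kPa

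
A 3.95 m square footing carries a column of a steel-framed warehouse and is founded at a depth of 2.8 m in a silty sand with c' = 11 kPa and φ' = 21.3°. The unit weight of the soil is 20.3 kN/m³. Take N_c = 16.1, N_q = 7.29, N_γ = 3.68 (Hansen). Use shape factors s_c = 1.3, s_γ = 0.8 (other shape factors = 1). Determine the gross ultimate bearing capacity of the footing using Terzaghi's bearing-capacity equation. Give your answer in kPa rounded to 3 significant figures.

q = γ·D_f = 20.3 × 2.8 = 56.84 kPa.
c·N_c·s_c = 11 × 16.1 × 1.3 = 230.23 kPa
q·N_q = 56.84 × 7.29 = 414.36 kPa
0.5·γ·B·N_γ·s_γ = 0.5 × 20.3 × 3.95 × 3.68 × 0.8 = 118.03 kPa
q_ult = 230.23 + 414.36 + 118.03 = 762.63 kPa.

q_ult ≈ 763 kPa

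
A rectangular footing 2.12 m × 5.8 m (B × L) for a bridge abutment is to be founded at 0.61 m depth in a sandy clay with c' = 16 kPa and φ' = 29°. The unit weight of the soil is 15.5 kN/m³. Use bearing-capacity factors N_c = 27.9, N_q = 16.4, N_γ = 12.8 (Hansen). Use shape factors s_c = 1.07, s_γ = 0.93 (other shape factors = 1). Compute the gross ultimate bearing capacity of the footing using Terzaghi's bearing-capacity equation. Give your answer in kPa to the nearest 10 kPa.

q_ult ≈ 830 kPa

q = γ·D_f = 15.5 × 0.61 = 9.455 kPa.
c·N_c·s_c = 16 × 27.9 × 1.07 = 477.65 kPa
q·N_q = 9.455 × 16.4 = 155.06 kPa
0.5·γ·B·N_γ·s_γ = 0.5 × 15.5 × 2.12 × 12.8 × 0.93 = 195.58 kPa
q_ult = 477.65 + 155.06 + 195.58 = 828.29 kPa.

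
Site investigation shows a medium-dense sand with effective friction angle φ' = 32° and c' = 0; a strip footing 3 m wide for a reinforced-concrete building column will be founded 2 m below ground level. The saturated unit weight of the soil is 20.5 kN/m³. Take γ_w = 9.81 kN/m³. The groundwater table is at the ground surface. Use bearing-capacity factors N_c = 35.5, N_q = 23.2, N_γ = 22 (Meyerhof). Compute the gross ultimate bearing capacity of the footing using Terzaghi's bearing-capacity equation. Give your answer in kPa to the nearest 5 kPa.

With the water table at the surface the whole profile is submerged: γ' = 20.5 − 9.81 = 10.69 kN/m³, so q = γ'·D_f = 21.38 kPa; the same γ' applies in the ½γBN_γ term.
q_ult = q·N_q + 0.5·γ·B·N_γ
     = 21.38 × 23.2 + 0.5 × 10.69 × 3 × 22
     = 496.02 + 352.77 = 848.79 kPa.

q_ult ≈ 850 kPa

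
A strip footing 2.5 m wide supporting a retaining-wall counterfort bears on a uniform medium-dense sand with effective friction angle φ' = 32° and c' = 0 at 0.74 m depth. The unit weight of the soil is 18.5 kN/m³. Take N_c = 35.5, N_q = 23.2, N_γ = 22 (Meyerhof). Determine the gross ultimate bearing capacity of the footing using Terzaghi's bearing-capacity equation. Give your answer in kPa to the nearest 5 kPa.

q_ult ≈ 825 kPa

q = γ·D_f = 18.5 × 0.74 = 13.69 kPa.
q·N_q = 13.69 × 23.2 = 317.61 kPa
0.5·γ·B·N_γ = 0.5 × 18.5 × 2.5 × 22 = 508.75 kPa
q_ult = 317.61 + 508.75 = 826.36 kPa.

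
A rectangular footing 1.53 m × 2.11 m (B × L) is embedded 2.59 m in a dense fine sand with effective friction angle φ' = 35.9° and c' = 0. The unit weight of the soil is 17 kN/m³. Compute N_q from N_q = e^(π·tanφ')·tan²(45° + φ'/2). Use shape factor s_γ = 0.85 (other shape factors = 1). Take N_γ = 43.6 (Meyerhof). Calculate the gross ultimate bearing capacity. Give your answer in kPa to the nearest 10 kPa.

q_ult ≈ 2120 kPa

tan35.9° = 0.7239, so N_q = e^(π×0.7239)·tan²(62.95°) = 9.719 × 3.835 = 37.28.
Effective surcharge at the founding depth q = γ·D_f = 17 × 2.59 = 44.03 kPa.
q_ult = q·N_q + 0.5·γ·B·N_γ·s_γ
     = 44.03 × 37.277 + 0.5 × 17 × 1.53 × 43.6 × 0.85
     = 1641.3 + 481.97 = 2123.3 kPa.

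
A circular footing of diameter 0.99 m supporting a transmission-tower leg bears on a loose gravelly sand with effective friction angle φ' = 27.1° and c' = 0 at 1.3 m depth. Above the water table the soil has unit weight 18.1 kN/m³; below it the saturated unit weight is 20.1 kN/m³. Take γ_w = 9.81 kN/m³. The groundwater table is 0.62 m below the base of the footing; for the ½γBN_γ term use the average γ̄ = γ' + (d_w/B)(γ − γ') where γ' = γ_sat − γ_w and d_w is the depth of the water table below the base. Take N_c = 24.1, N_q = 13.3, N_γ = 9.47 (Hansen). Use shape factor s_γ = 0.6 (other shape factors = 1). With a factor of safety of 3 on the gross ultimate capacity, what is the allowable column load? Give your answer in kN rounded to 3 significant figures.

P_all ≈ 91.3 kN

Overburden at base level: q = 18.1 × 1.3 = 23.53 kPa.
The water table is 0.62 m below the base (< B = 0.99 m), so the ½γBN_γ term uses γ̄ = γ' + (d_w/B)(γ − γ') = 10.29 + (0.62/0.99)(18.1 − 10.29) = 15.181 kN/m³.
Surcharge term q·N_q = 23.53 × 13.3 = 312.95 kPa; self-weight term 0.5·γ·B·N_γ·s_γ = 0.5 × 15.181 × 0.99 × 9.47 × 0.6 = 42.698 kPa.
q_ult = 312.95 + 42.698 = 355.65 kPa.
Gross allowable pressure q_all = 355.65 / 3 = 118.55 kPa.
Footing area = 0.7698 m², so allowable column load = 118.55 × 0.7698 = 91.259 kN.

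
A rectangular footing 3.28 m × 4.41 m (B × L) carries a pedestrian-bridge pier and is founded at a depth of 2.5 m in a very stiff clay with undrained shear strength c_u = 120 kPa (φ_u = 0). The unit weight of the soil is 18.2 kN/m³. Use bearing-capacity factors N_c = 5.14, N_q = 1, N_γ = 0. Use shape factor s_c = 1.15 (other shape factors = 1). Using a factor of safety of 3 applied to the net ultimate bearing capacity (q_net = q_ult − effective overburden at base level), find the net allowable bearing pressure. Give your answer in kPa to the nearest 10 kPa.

Overburden at base level: q = 18.2 × 2.5 = 45.5 kPa.
Cohesion term c·N_c·s_c = 120 × 5.14 × 1.15 = 709.32 kPa; surcharge term q·N_q = 45.5 × 1 = 45.5 kPa.
q_ult = 709.32 + 45.5 = 754.82 kPa.
Net ultimate: q_net = 754.82 − 45.5 = 709.32 kPa.
q_all(net) = 709.32 / 3 = 236.44 kPa.

q_all(net) ≈ 240 kPa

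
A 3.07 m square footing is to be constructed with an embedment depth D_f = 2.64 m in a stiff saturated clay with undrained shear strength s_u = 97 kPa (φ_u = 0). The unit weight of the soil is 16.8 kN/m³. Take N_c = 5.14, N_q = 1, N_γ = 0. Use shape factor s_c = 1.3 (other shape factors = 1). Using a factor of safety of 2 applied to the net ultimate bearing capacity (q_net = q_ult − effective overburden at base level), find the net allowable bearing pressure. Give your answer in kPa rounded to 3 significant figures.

q = γ·D_f = 16.8 × 2.64 = 44.352 kPa.
c·N_c·s_c = 97 × 5.14 × 1.3 = 648.15 kPa
q·N_q = 44.352 × 1 = 44.352 kPa
q_ult = 648.15 + 44.352 = 692.51 kPa.
Net ultimate: q_net = 692.51 − 44.352 = 648.15 kPa.
q_all(net) = 648.15 / 2 = 324.08 kPa.

q_all(net) ≈ 324 kPa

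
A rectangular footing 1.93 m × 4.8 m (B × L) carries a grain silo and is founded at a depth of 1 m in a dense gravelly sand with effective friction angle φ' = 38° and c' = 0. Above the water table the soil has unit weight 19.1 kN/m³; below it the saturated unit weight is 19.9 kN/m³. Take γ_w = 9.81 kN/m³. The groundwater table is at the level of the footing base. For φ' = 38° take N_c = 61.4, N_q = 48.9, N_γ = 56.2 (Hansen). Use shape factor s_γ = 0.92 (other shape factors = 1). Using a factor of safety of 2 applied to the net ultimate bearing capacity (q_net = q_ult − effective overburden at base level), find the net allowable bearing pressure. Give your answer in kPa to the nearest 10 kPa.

q_all(net) ≈ 710 kPa

Overburden at base level: q = 19.1 × 1 = 19.1 kPa.
Below the base the soil is submerged, so the ½γBN_γ term uses γ' = 19.9 − 9.81 = 10.09 kN/m³.
Surcharge term q·N_q = 19.1 × 48.9 = 933.99 kPa; self-weight term 0.5·γ·B·N_γ·s_γ = 0.5 × 10.09 × 1.93 × 56.2 × 0.92 = 503.43 kPa.
q_ult = 933.99 + 503.43 = 1437.4 kPa.
Net ultimate: q_net = 1437.4 − 19.1 = 1418.3 kPa.
q_all(net) = 1418.3 / 2 = 709.16 kPa.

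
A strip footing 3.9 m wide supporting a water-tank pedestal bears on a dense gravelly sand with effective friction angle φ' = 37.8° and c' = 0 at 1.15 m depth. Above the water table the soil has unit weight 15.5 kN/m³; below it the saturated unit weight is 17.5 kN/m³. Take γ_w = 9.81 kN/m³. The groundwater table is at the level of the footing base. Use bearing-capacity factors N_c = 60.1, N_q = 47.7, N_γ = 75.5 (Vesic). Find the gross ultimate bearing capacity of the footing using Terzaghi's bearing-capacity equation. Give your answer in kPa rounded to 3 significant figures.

Overburden at base level: q = 15.5 × 1.15 = 17.825 kPa.
Below the base the soil is submerged, so the ½γBN_γ term uses γ' = 17.5 − 9.81 = 7.69 kN/m³.
Surcharge term q·N_q = 17.825 × 47.7 = 850.25 kPa; self-weight term 0.5·γ·B·N_γ = 0.5 × 7.69 × 3.9 × 75.5 = 1132.2 kPa.
q_ult = 850.25 + 1132.2 = 1982.4 kPa.

q_ult ≈ 1980 kPa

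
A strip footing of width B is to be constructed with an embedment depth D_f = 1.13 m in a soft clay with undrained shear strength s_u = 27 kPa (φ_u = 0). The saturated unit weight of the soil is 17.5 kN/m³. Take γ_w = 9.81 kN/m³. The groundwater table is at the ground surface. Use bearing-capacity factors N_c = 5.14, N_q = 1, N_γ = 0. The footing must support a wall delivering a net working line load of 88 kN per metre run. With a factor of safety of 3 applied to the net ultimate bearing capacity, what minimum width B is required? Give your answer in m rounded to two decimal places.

B = 1.90 m

Water table at ground surface, so effective unit weight γ' = 17.5 − 9.81 = 7.69 kN/m³ is used throughout; overburden q = 7.69 × 1.13 = 8.6897 kPa.
Cohesion term c·N_c = 27 × 5.14 = 138.78 kPa; surcharge term q·N_q = 8.6897 × 1 = 8.6897 kPa.
q_ult = 138.78 + 8.6897 = 147.47 kPa.
For φ = 0 the ½γBN_γ term vanishes, so q_ult is independent of B. q_net = 147.47 − 8.6897 = 138.78 kPa; q_all(net) = 138.78/3 = 46.26 kPa.
Required width B = w / q_all(net) = 88 / 46.26 = 1.902 m.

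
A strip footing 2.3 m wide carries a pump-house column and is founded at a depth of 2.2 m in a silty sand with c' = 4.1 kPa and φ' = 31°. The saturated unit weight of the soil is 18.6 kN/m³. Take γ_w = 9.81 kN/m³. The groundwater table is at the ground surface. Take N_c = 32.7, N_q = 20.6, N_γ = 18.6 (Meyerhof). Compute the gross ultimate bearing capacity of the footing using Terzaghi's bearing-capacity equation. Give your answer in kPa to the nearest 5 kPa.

q_ult ≈ 720 kPa

With the water table at the surface the whole profile is submerged: γ' = 18.6 − 9.81 = 8.79 kN/m³, so q = γ'·D_f = 19.338 kPa; the same γ' applies in the ½γBN_γ term.
q_ult = c·N_c + q·N_q + 0.5·γ·B·N_γ
     = 4.1 × 32.7 + 19.338 × 20.6 + 0.5 × 8.79 × 2.3 × 18.6
     = 134.07 + 398.36 + 188.02 = 720.45 kPa.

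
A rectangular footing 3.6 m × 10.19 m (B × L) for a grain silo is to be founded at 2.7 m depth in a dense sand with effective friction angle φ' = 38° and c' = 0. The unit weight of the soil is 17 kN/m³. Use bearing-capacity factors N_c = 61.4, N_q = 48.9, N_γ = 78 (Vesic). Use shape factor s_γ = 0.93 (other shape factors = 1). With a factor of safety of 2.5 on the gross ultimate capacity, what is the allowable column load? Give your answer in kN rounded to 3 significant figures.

P_all ≈ 65500 kN

Overburden at base level: q = 17 × 2.7 = 45.9 kPa.
Surcharge term q·N_q = 45.9 × 48.9 = 2244.5 kPa; self-weight term 0.5·γ·B·N_γ·s_γ = 0.5 × 17 × 3.6 × 78 × 0.93 = 2219.7 kPa.
q_ult = 2244.5 + 2219.7 = 4464.2 kPa.
Gross allowable pressure q_all = 4464.2 / 2.5 = 1785.7 kPa.
Footing area = 36.684 m², so allowable column load = 1785.7 × 36.684 = 65506 kN.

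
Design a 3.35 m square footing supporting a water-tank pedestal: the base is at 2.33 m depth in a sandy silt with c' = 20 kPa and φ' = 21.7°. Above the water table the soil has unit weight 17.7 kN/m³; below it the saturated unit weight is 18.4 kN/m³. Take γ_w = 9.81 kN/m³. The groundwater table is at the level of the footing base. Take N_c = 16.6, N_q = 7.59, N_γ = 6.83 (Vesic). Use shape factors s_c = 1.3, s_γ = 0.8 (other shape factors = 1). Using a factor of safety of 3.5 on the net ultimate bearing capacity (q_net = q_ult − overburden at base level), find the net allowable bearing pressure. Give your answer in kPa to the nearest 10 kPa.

q_all(net) ≈ 220 kPa

Effective surcharge at the founding depth q = γ·D_f = 17.7 × 2.33 = 41.241 kPa.
The water table coincides with the base, so in the self-weight term γ → γ' = 8.59 kN/m³.
q_ult = c·N_c·s_c + q·N_q + 0.5·γ·B·N_γ·s_γ
     = 20 × 16.6 × 1.3 + 41.241 × 7.59 + 0.5 × 8.59 × 3.35 × 6.83 × 0.8
     = 431.6 + 313.02 + 78.617 = 823.24 kPa.
q_net = 823.24 − 41.241 = 782 kPa.
q_all(net) = 782 / 3.5 = 223.43 kPa.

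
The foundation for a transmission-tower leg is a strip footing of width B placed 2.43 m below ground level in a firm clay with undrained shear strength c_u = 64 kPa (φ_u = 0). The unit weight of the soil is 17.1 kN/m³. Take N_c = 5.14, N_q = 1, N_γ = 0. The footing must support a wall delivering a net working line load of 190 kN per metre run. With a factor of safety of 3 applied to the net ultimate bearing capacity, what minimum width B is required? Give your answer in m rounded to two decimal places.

B = 1.73 m

Overburden at base level: q = 17.1 × 2.43 = 41.553 kPa.
Cohesion term c·N_c = 64 × 5.14 = 328.96 kPa; surcharge term q·N_q = 41.553 × 1 = 41.553 kPa.
q_ult = 328.96 + 41.553 = 370.51 kPa.
For φ = 0 the ½γBN_γ term vanishes, so q_ult is independent of B. q_net = 370.51 − 41.553 = 328.96 kPa; q_all(net) = 328.96/3 = 109.65 kPa.
Required width B = w / q_all(net) = 190 / 109.65 = 1.733 m.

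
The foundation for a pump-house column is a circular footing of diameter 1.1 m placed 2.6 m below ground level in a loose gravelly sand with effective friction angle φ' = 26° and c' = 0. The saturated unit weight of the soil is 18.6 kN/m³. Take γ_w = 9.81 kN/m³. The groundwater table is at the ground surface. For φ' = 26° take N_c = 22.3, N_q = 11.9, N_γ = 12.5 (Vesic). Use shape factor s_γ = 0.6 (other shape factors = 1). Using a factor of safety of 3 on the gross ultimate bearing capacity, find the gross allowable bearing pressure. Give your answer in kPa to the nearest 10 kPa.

Water table at ground surface, so effective unit weight γ' = 18.6 − 9.81 = 8.79 kN/m³ is used throughout; overburden q = 8.79 × 2.6 = 22.854 kPa; the same γ' applies in the ½γBN_γ term.
Surcharge term q·N_q = 22.854 × 11.9 = 271.96 kPa; self-weight term 0.5·γ·B·N_γ·s_γ = 0.5 × 8.79 × 1.1 × 12.5 × 0.6 = 36.259 kPa.
q_ult = 271.96 + 36.259 = 308.22 kPa.
q_all = 308.22 / 3 = 102.74 kPa.

q_all ≈ 100 kPa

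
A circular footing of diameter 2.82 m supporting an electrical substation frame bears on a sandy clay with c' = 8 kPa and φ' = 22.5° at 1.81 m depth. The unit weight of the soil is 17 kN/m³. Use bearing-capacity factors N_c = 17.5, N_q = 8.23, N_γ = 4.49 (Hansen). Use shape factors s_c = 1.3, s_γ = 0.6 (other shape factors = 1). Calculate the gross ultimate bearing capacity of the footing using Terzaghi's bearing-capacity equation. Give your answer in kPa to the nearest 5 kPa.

Overburden at base level: q = 17 × 1.81 = 30.77 kPa.
Cohesion term c·N_c·s_c = 8 × 17.5 × 1.3 = 182 kPa; surcharge term q·N_q = 30.77 × 8.23 = 253.24 kPa; self-weight term 0.5·γ·B·N_γ·s_γ = 0.5 × 17 × 2.82 × 4.49 × 0.6 = 64.575 kPa.
q_ult = 182 + 253.24 + 64.575 = 499.81 kPa.

q_ult ≈ 500 kPa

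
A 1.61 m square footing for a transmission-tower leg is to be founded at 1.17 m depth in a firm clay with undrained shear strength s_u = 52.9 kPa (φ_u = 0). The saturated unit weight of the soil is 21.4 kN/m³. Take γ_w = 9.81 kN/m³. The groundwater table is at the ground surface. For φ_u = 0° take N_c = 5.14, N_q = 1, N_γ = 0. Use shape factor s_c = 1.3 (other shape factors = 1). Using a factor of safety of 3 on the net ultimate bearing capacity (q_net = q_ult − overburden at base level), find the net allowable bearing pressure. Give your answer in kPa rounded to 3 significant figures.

q_all(net) ≈ 118 kPa

γ' = 21.4 − 9.81 = 11.59 kN/m³ (submerged throughout). q = 11.59 × 1.17 = 13.56 kPa.
c·N_c·s_c = 52.9 × 5.14 × 1.3 = 353.48 kPa
q·N_q = 13.56 × 1 = 13.56 kPa
q_ult = 353.48 + 13.56 = 367.04 kPa.
q_net = 367.04 − 13.56 = 353.48 kPa.
q_all(net) = 353.48 / 3 = 117.83 kPa.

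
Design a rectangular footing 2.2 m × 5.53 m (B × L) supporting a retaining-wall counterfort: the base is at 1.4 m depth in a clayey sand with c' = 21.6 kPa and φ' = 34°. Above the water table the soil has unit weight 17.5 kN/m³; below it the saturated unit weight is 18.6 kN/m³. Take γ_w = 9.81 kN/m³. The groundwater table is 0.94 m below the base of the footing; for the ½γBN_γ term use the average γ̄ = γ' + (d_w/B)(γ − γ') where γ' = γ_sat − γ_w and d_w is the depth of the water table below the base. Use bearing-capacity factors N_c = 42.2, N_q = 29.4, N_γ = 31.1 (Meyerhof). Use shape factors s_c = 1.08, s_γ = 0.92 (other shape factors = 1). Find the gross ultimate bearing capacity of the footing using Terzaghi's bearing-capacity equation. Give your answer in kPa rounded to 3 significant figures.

q_ult ≈ 2100 kPa

Overburden at base level: q = 17.5 × 1.4 = 24.5 kPa.
The water table is 0.94 m below the base (< B = 2.2 m), so the ½γBN_γ term uses γ̄ = γ' + (d_w/B)(γ − γ') = 8.79 + (0.94/2.2)(17.5 − 8.79) = 12.512 kN/m³.
Cohesion term c·N_c·s_c = 21.6 × 42.2 × 1.08 = 984.44 kPa; surcharge term q·N_q = 24.5 × 29.4 = 720.3 kPa; self-weight term 0.5·γ·B·N_γ·s_γ = 0.5 × 12.512 × 2.2 × 31.1 × 0.92 = 393.78 kPa.
q_ult = 984.44 + 720.3 + 393.78 = 2098.5 kPa.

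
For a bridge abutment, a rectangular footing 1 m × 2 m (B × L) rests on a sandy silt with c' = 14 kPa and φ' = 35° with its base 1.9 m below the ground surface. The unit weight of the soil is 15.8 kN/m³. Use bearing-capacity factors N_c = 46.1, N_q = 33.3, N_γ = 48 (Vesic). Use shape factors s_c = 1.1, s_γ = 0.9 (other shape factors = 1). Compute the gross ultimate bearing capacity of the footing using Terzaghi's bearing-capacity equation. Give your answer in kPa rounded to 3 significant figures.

Overburden at base level: q = 15.8 × 1.9 = 30.02 kPa.
Cohesion term c·N_c·s_c = 14 × 46.1 × 1.1 = 709.94 kPa; surcharge term q·N_q = 30.02 × 33.3 = 999.67 kPa; self-weight term 0.5·γ·B·N_γ·s_γ = 0.5 × 15.8 × 1 × 48 × 0.9 = 341.28 kPa.
q_ult = 709.94 + 999.67 + 341.28 = 2050.9 kPa.

q_ult ≈ 2050 kPa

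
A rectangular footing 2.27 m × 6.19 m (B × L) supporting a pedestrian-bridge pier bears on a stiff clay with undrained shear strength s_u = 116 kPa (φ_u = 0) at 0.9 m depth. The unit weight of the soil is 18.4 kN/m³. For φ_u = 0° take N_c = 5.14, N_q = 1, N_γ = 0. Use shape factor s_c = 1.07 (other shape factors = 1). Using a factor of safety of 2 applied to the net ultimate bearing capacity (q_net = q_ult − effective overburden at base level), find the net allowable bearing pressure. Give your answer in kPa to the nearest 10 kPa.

Effective surcharge at the founding depth q = γ·D_f = 18.4 × 0.9 = 16.56 kPa.
q_ult = c·N_c·s_c + q·N_q
     = 116 × 5.14 × 1.07 + 16.56 × 1
     = 637.98 + 16.56 = 654.54 kPa.
Net ultimate: q_net = 654.54 − 16.56 = 637.98 kPa.
q_all(net) = 637.98 / 2 = 318.99 kPa.

q_all(net) ≈ 320 kPa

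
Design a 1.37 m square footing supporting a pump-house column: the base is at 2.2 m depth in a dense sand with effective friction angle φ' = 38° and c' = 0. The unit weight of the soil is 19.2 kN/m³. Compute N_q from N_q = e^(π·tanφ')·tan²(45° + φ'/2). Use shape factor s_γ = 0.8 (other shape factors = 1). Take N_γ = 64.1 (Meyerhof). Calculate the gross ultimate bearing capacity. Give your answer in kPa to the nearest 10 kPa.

q_ult ≈ 2740 kPa

tan38° = 0.7813, so N_q = e^(π×0.7813)·tan²(64°) = 11.64 × 4.204 = 48.93.
Overburden at base level: q = 19.2 × 2.2 = 42.24 kPa.
Surcharge term q·N_q = 42.24 × 48.933 = 2066.9 kPa; self-weight term 0.5·γ·B·N_γ·s_γ = 0.5 × 19.2 × 1.37 × 64.1 × 0.8 = 674.43 kPa.
q_ult = 2066.9 + 674.43 = 2741.4 kPa.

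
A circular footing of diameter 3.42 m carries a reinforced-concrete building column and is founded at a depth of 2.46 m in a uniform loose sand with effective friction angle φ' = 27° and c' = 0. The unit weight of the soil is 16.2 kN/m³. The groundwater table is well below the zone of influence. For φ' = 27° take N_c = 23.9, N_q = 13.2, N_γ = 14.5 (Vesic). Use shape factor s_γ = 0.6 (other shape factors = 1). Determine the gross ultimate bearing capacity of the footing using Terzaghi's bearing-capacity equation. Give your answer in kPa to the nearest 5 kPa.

q = γ·D_f = 16.2 × 2.46 = 39.852 kPa.
q·N_q = 39.852 × 13.2 = 526.05 kPa
0.5·γ·B·N_γ·s_γ = 0.5 × 16.2 × 3.42 × 14.5 × 0.6 = 241.01 kPa
q_ult = 526.05 + 241.01 = 767.05 kPa.

q_ult ≈ 765 kPa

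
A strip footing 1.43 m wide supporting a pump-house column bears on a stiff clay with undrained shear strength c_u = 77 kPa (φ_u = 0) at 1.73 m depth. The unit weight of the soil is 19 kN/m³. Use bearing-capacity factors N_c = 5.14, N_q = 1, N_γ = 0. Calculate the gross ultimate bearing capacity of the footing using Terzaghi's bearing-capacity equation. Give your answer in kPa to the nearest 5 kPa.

q_ult ≈ 430 kPa

Overburden at base level: q = 19 × 1.73 = 32.87 kPa.
Cohesion term c·N_c = 77 × 5.14 = 395.78 kPa; surcharge term q·N_q = 32.87 × 1 = 32.87 kPa.
q_ult = 395.78 + 32.87 = 428.65 kPa.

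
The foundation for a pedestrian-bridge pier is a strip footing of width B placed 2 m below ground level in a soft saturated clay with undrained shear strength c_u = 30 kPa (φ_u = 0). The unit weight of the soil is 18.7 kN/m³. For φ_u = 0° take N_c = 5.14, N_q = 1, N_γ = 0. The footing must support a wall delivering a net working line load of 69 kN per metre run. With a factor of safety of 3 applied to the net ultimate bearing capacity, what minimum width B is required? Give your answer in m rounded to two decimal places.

q = γ·D_f = 18.7 × 2 = 37.4 kPa.
c·N_c = 30 × 5.14 = 154.2 kPa
q·N_q = 37.4 × 1 = 37.4 kPa
q_ult = 154.2 + 37.4 = 191.6 kPa.
For φ = 0 the ½γBN_γ term vanishes, so q_ult is independent of B. q_net = 191.6 − 37.4 = 154.2 kPa; q_all(net) = 154.2/3 = 51.4 kPa.
Required width B = w / q_all(net) = 69 / 51.4 = 1.342 m.

B = 1.34 m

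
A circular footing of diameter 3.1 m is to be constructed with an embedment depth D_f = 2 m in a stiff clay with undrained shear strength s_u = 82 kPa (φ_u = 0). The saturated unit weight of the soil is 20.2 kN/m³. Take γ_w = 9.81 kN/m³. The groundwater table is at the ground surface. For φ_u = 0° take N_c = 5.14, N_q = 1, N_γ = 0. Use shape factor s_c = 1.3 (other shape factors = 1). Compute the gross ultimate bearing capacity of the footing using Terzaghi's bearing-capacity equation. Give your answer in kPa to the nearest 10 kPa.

q_ult ≈ 570 kPa

Water table at ground surface, so effective unit weight γ' = 20.2 − 9.81 = 10.39 kN/m³ is used throughout; overburden q = 10.39 × 2 = 20.78 kPa.
Cohesion term c·N_c·s_c = 82 × 5.14 × 1.3 = 547.92 kPa; surcharge term q·N_q = 20.78 × 1 = 20.78 kPa.
q_ult = 547.92 + 20.78 = 568.7 kPa.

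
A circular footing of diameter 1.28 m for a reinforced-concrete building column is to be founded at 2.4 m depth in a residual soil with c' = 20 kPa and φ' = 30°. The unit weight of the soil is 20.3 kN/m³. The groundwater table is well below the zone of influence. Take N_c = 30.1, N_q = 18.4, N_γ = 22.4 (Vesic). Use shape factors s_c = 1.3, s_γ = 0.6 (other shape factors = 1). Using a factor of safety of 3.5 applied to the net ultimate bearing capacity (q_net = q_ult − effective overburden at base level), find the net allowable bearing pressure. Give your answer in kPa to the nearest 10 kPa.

q_all(net) ≈ 520 kPa

q = γ·D_f = 20.3 × 2.4 = 48.72 kPa.
c·N_c·s_c = 20 × 30.1 × 1.3 = 782.6 kPa
q·N_q = 48.72 × 18.4 = 896.45 kPa
0.5·γ·B·N_γ·s_γ = 0.5 × 20.3 × 1.28 × 22.4 × 0.6 = 174.61 kPa
q_ult = 782.6 + 896.45 + 174.61 = 1853.7 kPa.
Net ultimate: q_net = 1853.7 − 48.72 = 1804.9 kPa.
q_all(net) = 1804.9 / 3.5 = 515.7 kPa.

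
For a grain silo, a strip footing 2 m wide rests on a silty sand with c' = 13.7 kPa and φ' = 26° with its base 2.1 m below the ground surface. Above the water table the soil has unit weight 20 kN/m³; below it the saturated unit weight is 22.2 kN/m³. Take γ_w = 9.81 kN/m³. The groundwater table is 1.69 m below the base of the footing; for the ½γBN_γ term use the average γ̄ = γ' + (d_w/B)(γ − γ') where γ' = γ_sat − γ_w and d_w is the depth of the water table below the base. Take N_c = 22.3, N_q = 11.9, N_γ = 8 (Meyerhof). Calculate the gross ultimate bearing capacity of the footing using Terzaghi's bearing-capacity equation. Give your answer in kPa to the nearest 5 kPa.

Effective surcharge at the founding depth q = γ·D_f = 20 × 2.1 = 42 kPa.
With d_w = 1.69 m < B, γ̄ = 12.39 + (1.69/2) × (20 − 12.39) = 18.82 kN/m³.
q_ult = c·N_c + q·N_q + 0.5·γ·B·N_γ
     = 13.7 × 22.3 + 42 × 11.9 + 0.5 × 18.82 × 2 × 8
     = 305.51 + 499.8 + 150.56 = 955.87 kPa.

q_ult ≈ 955 kPa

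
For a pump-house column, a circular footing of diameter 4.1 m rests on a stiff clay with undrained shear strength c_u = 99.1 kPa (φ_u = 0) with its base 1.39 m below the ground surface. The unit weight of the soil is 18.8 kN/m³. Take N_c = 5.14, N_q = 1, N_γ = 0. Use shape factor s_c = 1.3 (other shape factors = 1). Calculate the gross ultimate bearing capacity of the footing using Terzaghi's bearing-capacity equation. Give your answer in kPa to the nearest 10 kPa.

q = γ·D_f = 18.8 × 1.39 = 26.132 kPa.
c·N_c·s_c = 99.1 × 5.14 × 1.3 = 662.19 kPa
q·N_q = 26.132 × 1 = 26.132 kPa
q_ult = 662.19 + 26.132 = 688.32 kPa.

q_ult ≈ 690 kPa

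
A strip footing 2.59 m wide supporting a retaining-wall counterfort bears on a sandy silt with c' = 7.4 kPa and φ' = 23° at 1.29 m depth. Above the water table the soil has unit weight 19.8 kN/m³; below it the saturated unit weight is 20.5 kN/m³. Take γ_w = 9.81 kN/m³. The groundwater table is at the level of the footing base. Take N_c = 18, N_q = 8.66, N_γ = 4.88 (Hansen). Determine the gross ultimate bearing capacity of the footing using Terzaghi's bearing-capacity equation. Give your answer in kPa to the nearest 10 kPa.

q_ult ≈ 420 kPa

Overburden at base level: q = 19.8 × 1.29 = 25.542 kPa.
Below the base the soil is submerged, so the ½γBN_γ term uses γ' = 20.5 − 9.81 = 10.69 kN/m³.
Cohesion term c·N_c = 7.4 × 18 = 133.2 kPa; surcharge term q·N_q = 25.542 × 8.66 = 221.19 kPa; self-weight term 0.5·γ·B·N_γ = 0.5 × 10.69 × 2.59 × 4.88 = 67.557 kPa.
q_ult = 133.2 + 221.19 + 67.557 = 421.95 kPa.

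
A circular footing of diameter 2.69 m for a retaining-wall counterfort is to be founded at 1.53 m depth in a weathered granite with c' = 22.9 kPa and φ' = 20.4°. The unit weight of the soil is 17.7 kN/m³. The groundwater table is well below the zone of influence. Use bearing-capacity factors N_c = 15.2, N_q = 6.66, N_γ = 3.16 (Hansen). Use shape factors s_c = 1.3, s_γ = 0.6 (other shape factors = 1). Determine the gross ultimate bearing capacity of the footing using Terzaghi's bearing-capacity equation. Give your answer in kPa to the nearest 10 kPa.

q = γ·D_f = 17.7 × 1.53 = 27.081 kPa.
c·N_c·s_c = 22.9 × 15.2 × 1.3 = 452.5 kPa
q·N_q = 27.081 × 6.66 = 180.36 kPa
0.5·γ·B·N_γ·s_γ = 0.5 × 17.7 × 2.69 × 3.16 × 0.6 = 45.137 kPa
q_ult = 452.5 + 180.36 + 45.137 = 678 kPa.

q_ult ≈ 680 kPa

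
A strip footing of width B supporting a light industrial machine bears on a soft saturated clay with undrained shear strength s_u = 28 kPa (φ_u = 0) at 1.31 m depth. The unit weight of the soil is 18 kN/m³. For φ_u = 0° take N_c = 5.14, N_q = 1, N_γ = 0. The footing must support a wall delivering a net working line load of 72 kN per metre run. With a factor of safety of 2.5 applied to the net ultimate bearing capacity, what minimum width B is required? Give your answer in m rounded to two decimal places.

Effective surcharge at the founding depth q = γ·D_f = 18 × 1.31 = 23.58 kPa.
q_ult = c·N_c + q·N_q
     = 28 × 5.14 + 23.58 × 1
     = 143.92 + 23.58 = 167.5 kPa.
For φ = 0 the ½γBN_γ term vanishes, so q_ult is independent of B. q_net = 167.5 − 23.58 = 143.92 kPa; q_all(net) = 143.92/2.5 = 57.568 kPa.
Required width B = w / q_all(net) = 72 / 57.568 = 1.251 m.

B = 1.25 m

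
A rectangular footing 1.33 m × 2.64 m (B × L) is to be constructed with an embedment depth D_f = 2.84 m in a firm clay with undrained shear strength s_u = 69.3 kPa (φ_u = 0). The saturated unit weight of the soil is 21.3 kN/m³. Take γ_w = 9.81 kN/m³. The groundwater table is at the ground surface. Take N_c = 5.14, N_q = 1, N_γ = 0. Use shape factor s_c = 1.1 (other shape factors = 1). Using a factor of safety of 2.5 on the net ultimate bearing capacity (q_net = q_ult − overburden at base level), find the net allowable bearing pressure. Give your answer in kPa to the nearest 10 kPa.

q_all(net) ≈ 160 kPa

Water table at ground surface, so effective unit weight γ' = 21.3 − 9.81 = 11.49 kN/m³ is used throughout; overburden q = 11.49 × 2.84 = 32.632 kPa.
Cohesion term c·N_c·s_c = 69.3 × 5.14 × 1.1 = 391.82 kPa; surcharge term q·N_q = 32.632 × 1 = 32.632 kPa.
q_ult = 391.82 + 32.632 = 424.45 kPa.
q_net = 424.45 − 32.632 = 391.82 kPa.
q_all(net) = 391.82 / 2.5 = 156.73 kPa.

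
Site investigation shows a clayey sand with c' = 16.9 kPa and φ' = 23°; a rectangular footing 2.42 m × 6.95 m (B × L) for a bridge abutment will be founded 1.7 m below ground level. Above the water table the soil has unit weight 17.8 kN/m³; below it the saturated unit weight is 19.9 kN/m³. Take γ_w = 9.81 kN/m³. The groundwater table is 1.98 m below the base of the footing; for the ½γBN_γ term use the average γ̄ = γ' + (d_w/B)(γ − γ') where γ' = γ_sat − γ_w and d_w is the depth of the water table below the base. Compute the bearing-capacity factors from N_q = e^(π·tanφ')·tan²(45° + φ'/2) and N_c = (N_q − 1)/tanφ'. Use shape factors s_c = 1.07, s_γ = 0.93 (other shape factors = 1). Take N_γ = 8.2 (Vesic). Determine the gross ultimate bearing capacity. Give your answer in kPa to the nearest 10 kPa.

q_ult ≈ 740 kPa

tan23° = 0.4245, so N_q = e^(π×0.4245)·tan²(56.5°) = 3.794 × 2.283 = 8.66.
N_c = (8.66 − 1)/tan23° = 18.05.
Overburden at base level: q = 17.8 × 1.7 = 30.26 kPa.
The water table is 1.98 m below the base (< B = 2.42 m), so the ½γBN_γ term uses γ̄ = γ' + (d_w/B)(γ − γ') = 10.09 + (1.98/2.42)(17.8 − 10.09) = 16.398 kN/m³.
Cohesion term c·N_c·s_c = 16.9 × 18.049 × 1.07 = 326.37 kPa; surcharge term q·N_q = 30.26 × 8.6612 = 262.09 kPa; self-weight term 0.5·γ·B·N_γ·s_γ = 0.5 × 16.398 × 2.42 × 8.2 × 0.93 = 151.31 kPa.
q_ult = 326.37 + 262.09 + 151.31 = 739.77 kPa.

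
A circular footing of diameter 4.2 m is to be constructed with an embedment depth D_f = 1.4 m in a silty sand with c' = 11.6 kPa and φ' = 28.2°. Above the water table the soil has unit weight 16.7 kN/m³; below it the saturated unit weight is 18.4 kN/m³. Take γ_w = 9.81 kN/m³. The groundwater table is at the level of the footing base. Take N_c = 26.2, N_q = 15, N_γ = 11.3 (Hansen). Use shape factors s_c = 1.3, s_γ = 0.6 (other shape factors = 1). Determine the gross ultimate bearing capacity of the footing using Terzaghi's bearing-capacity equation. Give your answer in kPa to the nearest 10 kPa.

q_ult ≈ 870 kPa

Effective surcharge at the founding depth q = γ·D_f = 16.7 × 1.4 = 23.38 kPa.
The water table coincides with the base, so in the self-weight term γ → γ' = 8.59 kN/m³.
q_ult = c·N_c·s_c + q·N_q + 0.5·γ·B·N_γ·s_γ
     = 11.6 × 26.2 × 1.3 + 23.38 × 15 + 0.5 × 8.59 × 4.2 × 11.3 × 0.6
     = 395.1 + 350.7 + 122.3 = 868.1 kPa.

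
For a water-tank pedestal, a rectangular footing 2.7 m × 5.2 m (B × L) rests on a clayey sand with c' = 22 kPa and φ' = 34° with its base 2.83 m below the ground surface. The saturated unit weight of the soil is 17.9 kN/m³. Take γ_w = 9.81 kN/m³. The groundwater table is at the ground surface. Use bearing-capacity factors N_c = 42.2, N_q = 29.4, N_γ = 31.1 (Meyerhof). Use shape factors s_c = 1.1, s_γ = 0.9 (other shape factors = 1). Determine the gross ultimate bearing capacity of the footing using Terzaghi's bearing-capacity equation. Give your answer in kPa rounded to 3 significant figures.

q_ult ≈ 2000 kPa

Water table at ground surface, so effective unit weight γ' = 17.9 − 9.81 = 8.09 kN/m³ is used throughout; overburden q = 8.09 × 2.83 = 22.895 kPa; the same γ' applies in the ½γBN_γ term.
Cohesion term c·N_c·s_c = 22 × 42.2 × 1.1 = 1021.2 kPa; surcharge term q·N_q = 22.895 × 29.4 = 673.1 kPa; self-weight term 0.5·γ·B·N_γ·s_γ = 0.5 × 8.09 × 2.7 × 31.1 × 0.9 = 305.69 kPa.
q_ult = 1021.2 + 673.1 + 305.69 = 2000 kPa.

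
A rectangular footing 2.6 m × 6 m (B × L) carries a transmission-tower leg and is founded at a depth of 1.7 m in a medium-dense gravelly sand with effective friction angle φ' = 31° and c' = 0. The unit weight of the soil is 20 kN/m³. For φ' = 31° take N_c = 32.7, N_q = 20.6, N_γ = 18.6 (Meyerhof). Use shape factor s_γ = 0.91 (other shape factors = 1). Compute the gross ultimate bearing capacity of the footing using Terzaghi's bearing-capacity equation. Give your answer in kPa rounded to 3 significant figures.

Effective surcharge at the founding depth q = γ·D_f = 20 × 1.7 = 34 kPa.
q_ult = q·N_q + 0.5·γ·B·N_γ·s_γ
     = 34 × 20.6 + 0.5 × 20 × 2.6 × 18.6 × 0.91
     = 700.4 + 440.08 = 1140.5 kPa.

q_ult ≈ 1140 kPa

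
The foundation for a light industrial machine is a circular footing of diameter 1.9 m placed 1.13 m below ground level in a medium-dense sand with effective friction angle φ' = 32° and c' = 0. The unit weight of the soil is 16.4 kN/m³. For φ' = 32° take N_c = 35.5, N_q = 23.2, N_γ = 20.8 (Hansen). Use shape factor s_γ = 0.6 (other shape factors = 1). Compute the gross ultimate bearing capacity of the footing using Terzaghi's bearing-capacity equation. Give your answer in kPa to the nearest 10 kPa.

Effective surcharge at the founding depth q = γ·D_f = 16.4 × 1.13 = 18.532 kPa.
q_ult = q·N_q + 0.5·γ·B·N_γ·s_γ
     = 18.532 × 23.2 + 0.5 × 16.4 × 1.9 × 20.8 × 0.6
     = 429.94 + 194.44 = 624.38 kPa.

q_ult ≈ 620 kPa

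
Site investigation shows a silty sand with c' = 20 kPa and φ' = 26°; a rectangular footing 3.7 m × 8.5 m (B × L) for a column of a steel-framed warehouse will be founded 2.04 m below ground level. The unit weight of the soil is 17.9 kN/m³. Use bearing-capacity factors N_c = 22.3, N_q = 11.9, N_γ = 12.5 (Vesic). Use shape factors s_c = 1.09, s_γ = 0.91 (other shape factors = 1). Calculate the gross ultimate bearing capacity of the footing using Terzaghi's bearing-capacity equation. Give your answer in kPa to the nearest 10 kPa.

q_ult ≈ 1300 kPa

Effective surcharge at the founding depth q = γ·D_f = 17.9 × 2.04 = 36.516 kPa.
q_ult = c·N_c·s_c + q·N_q + 0.5·γ·B·N_γ·s_γ
     = 20 × 22.3 × 1.09 + 36.516 × 11.9 + 0.5 × 17.9 × 3.7 × 12.5 × 0.91
     = 486.14 + 434.54 + 376.68 = 1297.4 kPa.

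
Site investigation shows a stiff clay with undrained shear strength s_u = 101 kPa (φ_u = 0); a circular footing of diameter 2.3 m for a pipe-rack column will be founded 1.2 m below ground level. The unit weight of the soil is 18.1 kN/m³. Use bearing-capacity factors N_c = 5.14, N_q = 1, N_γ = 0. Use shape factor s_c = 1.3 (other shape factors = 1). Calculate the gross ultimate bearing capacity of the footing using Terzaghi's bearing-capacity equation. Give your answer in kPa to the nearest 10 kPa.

Overburden at base level: q = 18.1 × 1.2 = 21.72 kPa.
Cohesion term c·N_c·s_c = 101 × 5.14 × 1.3 = 674.88 kPa; surcharge term q·N_q = 21.72 × 1 = 21.72 kPa.
q_ult = 674.88 + 21.72 = 696.6 kPa.

q_ult ≈ 700 kPa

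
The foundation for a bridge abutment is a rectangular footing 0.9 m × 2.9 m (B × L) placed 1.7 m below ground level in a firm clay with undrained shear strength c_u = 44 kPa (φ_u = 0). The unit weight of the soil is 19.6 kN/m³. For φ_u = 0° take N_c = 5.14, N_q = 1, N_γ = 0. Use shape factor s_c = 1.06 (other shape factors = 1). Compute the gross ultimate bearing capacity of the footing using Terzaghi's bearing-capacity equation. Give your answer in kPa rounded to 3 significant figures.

Effective surcharge at the founding depth q = γ·D_f = 19.6 × 1.7 = 33.32 kPa.
q_ult = c·N_c·s_c + q·N_q
     = 44 × 5.14 × 1.06 + 33.32 × 1
     = 239.73 + 33.32 = 273.05 kPa.

q_ult ≈ 273 kPa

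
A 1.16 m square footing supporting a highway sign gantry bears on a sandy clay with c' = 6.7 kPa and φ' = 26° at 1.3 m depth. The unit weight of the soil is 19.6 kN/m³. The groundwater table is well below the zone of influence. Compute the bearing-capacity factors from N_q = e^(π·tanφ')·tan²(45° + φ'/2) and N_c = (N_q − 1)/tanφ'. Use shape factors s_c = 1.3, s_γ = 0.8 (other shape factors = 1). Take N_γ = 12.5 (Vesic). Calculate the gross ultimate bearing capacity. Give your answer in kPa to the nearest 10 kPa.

tan26° = 0.4877, so N_q = e^(π×0.4877)·tan²(58°) = 4.629 × 2.561 = 11.85.
N_c = (11.85 − 1)/tan26° = 22.25.
Overburden at base level: q = 19.6 × 1.3 = 25.48 kPa.
Cohesion term c·N_c·s_c = 6.7 × 22.254 × 1.3 = 193.84 kPa; surcharge term q·N_q = 25.48 × 11.854 = 302.05 kPa; self-weight term 0.5·γ·B·N_γ·s_γ = 0.5 × 19.6 × 1.16 × 12.5 × 0.8 = 113.68 kPa.
q_ult = 193.84 + 302.05 + 113.68 = 609.56 kPa.

q_ult ≈ 610 kPa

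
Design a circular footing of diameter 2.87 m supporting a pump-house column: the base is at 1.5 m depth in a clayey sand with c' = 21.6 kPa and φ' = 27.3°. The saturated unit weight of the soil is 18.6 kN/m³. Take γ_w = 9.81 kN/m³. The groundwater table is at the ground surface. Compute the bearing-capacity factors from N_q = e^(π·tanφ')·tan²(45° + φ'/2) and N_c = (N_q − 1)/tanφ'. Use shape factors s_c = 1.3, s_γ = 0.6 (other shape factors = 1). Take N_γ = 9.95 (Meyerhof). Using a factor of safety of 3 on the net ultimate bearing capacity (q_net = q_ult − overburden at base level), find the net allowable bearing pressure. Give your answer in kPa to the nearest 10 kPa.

q_all(net) ≈ 310 kPa

N_q = e^(π·tan27.3°)·tan²(58.65°) = 13.64; N_c = (N_q − 1)/tanφ' = 24.48.
Water table at ground surface, so effective unit weight γ' = 18.6 − 9.81 = 8.79 kN/m³ is used throughout; overburden q = 8.79 × 1.5 = 13.185 kPa; the same γ' applies in the ½γBN_γ term.
Cohesion term c·N_c·s_c = 21.6 × 24.481 × 1.3 = 687.44 kPa; surcharge term q·N_q = 13.185 × 13.636 = 179.79 kPa; self-weight term 0.5·γ·B·N_γ·s_γ = 0.5 × 8.79 × 2.87 × 9.95 × 0.6 = 75.303 kPa.
q_ult = 687.44 + 179.79 + 75.303 = 942.53 kPa.
q_net = 942.53 − 13.185 = 929.34 kPa.
q_all(net) = 929.34 / 3 = 309.78 kPa.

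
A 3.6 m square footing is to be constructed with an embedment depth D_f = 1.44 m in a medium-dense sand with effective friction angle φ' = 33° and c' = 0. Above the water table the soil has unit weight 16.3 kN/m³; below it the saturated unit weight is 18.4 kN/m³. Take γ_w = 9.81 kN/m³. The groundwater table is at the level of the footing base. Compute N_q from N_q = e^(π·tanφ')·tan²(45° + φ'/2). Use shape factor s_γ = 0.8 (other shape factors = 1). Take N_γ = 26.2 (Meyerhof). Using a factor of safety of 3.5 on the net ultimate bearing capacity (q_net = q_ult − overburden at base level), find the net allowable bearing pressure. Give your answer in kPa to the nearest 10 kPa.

q_all(net) ≈ 260 kPa

N_q = e^(π·tan33°)·tan²(61.5°) = 26.09.
Effective surcharge at the founding depth q = γ·D_f = 16.3 × 1.44 = 23.472 kPa.
The water table coincides with the base, so in the self-weight term γ → γ' = 8.59 kN/m³.
q_ult = q·N_q + 0.5·γ·B·N_γ·s_γ
     = 23.472 × 26.092 + 0.5 × 8.59 × 3.6 × 26.2 × 0.8
     = 612.43 + 324.08 = 936.52 kPa.
q_net = 936.52 − 23.472 = 913.04 kPa.
q_all(net) = 913.04 / 3.5 = 260.87 kPa.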